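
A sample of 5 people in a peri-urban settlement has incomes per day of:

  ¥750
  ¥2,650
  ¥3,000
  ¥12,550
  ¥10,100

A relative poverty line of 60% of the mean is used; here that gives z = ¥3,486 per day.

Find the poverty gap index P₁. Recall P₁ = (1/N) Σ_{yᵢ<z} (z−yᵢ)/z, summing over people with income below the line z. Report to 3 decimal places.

0.233

Incomes under z: ¥750, ¥2,650, ¥3,000 (q = 3 of N = 5).
Shortfall ratios: (3486−750)/3486 = 0.7849; (3486−2650)/3486 = 0.2398; (3486−3000)/3486 = 0.1394.
Sum of shortfalls = 1.164085; P₁ averages over all N: 1.164085 / 5 = 0.233.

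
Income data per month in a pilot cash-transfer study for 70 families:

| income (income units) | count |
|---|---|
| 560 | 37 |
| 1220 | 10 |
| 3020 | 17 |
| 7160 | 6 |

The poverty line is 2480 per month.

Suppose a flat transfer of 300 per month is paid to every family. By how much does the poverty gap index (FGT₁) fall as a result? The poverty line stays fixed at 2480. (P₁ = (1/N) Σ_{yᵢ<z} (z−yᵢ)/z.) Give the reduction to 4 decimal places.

0.0812

Before: below the line — 37×560, 10×1220; poverty gap index (FGT₁) = 0.481797.
After the 300 transfer: below the line — 37×860, 10×1520; poverty gap index (FGT₁) = 0.400576.
Reduction = 0.481797 − 0.400576 = 0.0812.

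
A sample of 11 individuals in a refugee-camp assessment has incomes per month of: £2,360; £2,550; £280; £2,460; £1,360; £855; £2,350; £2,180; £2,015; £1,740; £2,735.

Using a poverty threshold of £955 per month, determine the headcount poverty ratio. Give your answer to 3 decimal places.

2 of the 11 individuals have income below £955.
H = 2/11 = 0.182.

0.182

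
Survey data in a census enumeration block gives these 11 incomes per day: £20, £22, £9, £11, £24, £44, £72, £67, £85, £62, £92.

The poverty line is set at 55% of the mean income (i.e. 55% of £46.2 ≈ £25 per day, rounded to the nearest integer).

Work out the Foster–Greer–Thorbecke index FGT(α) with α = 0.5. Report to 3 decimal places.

0.231

Below the line: £9, £11, £20, £22, £24 (q = 5 of N = 11).
Gap ratios (z−y)/z: (25−9)/25 = 0.6400; (25−11)/25 = 0.5600; (25−20)/25 = 0.2000; (25−22)/25 = 0.1200; (25−24)/25 = 0.0400.
Raised to α = 0.5: 0.80000; 0.74833; 0.44721; 0.34641; 0.20000.
Sum = 2.541955; FGT(0.5) = 2.541955 / 11 = 0.231.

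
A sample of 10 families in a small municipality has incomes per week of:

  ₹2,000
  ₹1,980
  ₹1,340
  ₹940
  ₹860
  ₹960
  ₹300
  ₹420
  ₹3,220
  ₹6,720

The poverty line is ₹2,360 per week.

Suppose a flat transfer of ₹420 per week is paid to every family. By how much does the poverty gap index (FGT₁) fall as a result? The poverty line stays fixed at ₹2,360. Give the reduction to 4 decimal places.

0.1381

Before: below the line — ₹300, ₹420, ₹860, ₹940, ₹960, ₹1,340, ₹1,980, ₹2,000; poverty gap index (FGT₁) = 0.427119.
After the ₹420 transfer: below the line — ₹720, ₹840, ₹1,280, ₹1,360, ₹1,380, ₹1,760; poverty gap index (FGT₁) = 0.288983.
Reduction = 0.427119 − 0.288983 = 0.1381.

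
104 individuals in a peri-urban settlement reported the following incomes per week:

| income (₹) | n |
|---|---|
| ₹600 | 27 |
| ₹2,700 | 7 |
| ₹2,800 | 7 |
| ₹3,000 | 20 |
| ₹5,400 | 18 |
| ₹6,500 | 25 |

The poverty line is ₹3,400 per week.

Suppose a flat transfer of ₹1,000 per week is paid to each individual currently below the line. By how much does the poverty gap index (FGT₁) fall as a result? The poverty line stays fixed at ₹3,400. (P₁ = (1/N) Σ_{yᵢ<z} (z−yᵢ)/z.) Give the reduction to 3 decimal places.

0.125

Before: below the line — 27×₹600, 7×₹2,700, 7×₹2,800, 20×₹3,000; poverty gap index (FGT₁) = 0.26216.
After the ₹1,000 transfer: below the line — 27×₹1,600; poverty gap index (FGT₁) = 0.13744.
Reduction = 0.26216 − 0.13744 = 0.125.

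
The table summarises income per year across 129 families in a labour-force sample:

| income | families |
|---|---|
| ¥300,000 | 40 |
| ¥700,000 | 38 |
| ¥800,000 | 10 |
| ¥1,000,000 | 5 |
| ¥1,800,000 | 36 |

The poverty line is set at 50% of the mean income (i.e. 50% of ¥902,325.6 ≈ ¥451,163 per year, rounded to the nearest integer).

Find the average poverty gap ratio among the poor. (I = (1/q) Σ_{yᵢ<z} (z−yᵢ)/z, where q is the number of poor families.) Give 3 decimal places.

0.335

Below the line: 40×¥300,000 (q = 40 of N = 129).
Relative gaps: 0.3351 (×40); sum = 13.402074.
The income-gap ratio divides by q (the poor only): 13.402074 / 40 = 0.335.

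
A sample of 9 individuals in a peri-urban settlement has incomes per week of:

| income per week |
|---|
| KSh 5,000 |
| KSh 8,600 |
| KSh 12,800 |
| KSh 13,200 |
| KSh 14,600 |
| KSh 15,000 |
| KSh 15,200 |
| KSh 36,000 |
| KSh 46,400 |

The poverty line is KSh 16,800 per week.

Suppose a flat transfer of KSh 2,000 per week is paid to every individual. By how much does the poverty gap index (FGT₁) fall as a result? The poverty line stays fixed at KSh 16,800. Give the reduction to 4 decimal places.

Before: below the line — KSh 5,000, KSh 8,600, KSh 12,800, KSh 13,200, KSh 14,600, KSh 15,000, KSh 15,200; poverty gap index (FGT₁) = 0.219577.
After the KSh 2,000 transfer: below the line — KSh 7,000, KSh 10,600, KSh 14,800, KSh 15,200, KSh 16,600; poverty gap index (FGT₁) = 0.130952.
Reduction = 0.219577 − 0.130952 = 0.0886.

0.0886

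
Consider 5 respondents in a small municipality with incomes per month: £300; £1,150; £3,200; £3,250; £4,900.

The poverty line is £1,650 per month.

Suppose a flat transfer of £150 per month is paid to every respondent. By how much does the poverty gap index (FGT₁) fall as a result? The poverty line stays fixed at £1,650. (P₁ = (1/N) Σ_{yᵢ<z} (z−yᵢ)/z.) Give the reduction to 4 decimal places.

Before: below the line — £300, £1,150; poverty gap index (FGT₁) = 0.224242.
After the £150 transfer: below the line — £450, £1,300; poverty gap index (FGT₁) = 0.187879.
Reduction = 0.224242 − 0.187879 = 0.0364.

0.0364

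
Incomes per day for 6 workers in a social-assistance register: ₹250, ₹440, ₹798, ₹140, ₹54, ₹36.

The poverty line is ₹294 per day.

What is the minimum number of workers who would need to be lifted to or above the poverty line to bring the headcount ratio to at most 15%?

4

4 of the 6 workers are poor, so H = 4/6 = 0.667.
A headcount ratio of at most 15% allows at most ⌊0.15 × 6⌋ = 0 poor workers.
So at least 4 − 0 = 4 must be lifted.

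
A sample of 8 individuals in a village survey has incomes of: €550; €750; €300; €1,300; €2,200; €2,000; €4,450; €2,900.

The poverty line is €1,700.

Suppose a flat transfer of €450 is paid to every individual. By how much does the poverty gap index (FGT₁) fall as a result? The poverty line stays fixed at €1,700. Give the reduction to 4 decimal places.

Before: below the line — €300, €550, €750, €1,300; poverty gap index (FGT₁) = 0.286765.
After the €450 transfer: below the line — €750, €1,000, €1,200; poverty gap index (FGT₁) = 0.158088.
Reduction = 0.286765 − 0.158088 = 0.1287.

0.1287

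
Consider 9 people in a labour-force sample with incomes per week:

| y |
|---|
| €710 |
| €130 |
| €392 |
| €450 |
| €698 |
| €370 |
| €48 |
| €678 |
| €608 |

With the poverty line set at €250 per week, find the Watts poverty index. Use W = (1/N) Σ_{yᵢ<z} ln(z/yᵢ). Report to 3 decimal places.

Poor units: €48, €130 (q = 2 of N = 9).
Log gaps: ln(250/48) = 1.6503; ln(250/130) = 0.6539.
W = 2.304186 / 9 = 0.256.

0.256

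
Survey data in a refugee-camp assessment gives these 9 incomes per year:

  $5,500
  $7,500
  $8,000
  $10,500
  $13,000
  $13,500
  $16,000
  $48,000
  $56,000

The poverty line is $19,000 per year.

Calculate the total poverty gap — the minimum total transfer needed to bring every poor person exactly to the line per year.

Incomes under z: $5,500, $7,500, $8,000, $10,500, $13,000, $13,500, $16,000 (q = 7 of N = 9).
Individual gaps: 19000−5500 = 13500; 19000−7500 = 11500; 19000−8000 = 11000; 19000−10500 = 8500; 19000−13000 = 6000; 19000−13500 = 5500; 19000−16000 = 3000.
Aggregate gap = $59,000.

$59,000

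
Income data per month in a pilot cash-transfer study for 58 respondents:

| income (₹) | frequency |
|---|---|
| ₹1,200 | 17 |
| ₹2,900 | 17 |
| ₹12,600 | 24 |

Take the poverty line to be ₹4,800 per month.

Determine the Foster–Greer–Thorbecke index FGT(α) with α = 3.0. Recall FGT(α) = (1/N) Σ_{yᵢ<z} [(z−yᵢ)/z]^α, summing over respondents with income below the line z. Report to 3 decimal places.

0.142

Below the line: 17×₹1,200, 17×₹2,900 (q = 34 of N = 58).
Gap ratios (z−y)/z: (4800−1200)/4800 = 0.7500 (×17); (4800−2900)/4800 = 0.3958 (×17).
Raised to α = 3.0: 0.42188 (×17); 0.06202 (×17).
Sum = 8.226228; FGT(3.0) = 8.226228 / 58 = 0.142.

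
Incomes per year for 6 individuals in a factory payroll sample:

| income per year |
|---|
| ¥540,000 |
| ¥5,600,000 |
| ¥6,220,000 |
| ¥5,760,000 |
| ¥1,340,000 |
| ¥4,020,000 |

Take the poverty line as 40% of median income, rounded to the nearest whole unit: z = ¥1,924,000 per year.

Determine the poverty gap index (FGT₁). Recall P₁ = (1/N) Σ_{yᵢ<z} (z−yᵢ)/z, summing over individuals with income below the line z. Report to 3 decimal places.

0.170

Poor units: ¥540,000, ¥1,340,000 (q = 2 of N = 6).
Gap ratios (z−y)/z: (1924000−540000)/1924000 = 0.7193; (1924000−1340000)/1924000 = 0.3035.
Σ = 1.022869. Dividing by the full population N = 6 gives P₁ = 0.170.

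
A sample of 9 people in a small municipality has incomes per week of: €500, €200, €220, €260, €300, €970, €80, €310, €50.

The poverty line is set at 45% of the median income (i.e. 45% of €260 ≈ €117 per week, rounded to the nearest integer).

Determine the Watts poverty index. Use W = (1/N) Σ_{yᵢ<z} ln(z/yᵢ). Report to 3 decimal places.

0.137

Incomes under z: €50, €80 (q = 2 of N = 9).
Log gaps: ln(117/50) = 0.8502; ln(117/80) = 0.3801.
W = 1.230298 / 9 = 0.137.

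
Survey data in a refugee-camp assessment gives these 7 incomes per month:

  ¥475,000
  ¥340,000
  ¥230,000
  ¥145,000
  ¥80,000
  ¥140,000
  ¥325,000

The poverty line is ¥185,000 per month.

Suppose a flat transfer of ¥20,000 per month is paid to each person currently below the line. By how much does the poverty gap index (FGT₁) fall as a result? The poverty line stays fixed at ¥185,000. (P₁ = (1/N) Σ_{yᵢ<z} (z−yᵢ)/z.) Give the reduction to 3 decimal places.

Before: below the line — ¥80,000, ¥140,000, ¥145,000; poverty gap index (FGT₁) = 0.14672.
After the ¥20,000 transfer: below the line — ¥100,000, ¥160,000, ¥165,000; poverty gap index (FGT₁) = 0.10039.
Reduction = 0.14672 − 0.10039 = 0.046.

0.046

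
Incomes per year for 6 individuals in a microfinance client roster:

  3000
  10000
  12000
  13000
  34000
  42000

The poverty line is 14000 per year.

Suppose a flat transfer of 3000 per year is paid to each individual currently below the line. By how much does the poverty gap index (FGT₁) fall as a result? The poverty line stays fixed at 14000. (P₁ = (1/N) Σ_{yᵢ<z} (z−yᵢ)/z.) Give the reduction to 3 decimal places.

0.107

Before: below the line — 3000, 10000, 12000, 13000; poverty gap index (FGT₁) = 0.21429.
After the 3000 transfer: below the line — 6000, 13000; poverty gap index (FGT₁) = 0.10714.
Reduction = 0.21429 − 0.10714 = 0.107.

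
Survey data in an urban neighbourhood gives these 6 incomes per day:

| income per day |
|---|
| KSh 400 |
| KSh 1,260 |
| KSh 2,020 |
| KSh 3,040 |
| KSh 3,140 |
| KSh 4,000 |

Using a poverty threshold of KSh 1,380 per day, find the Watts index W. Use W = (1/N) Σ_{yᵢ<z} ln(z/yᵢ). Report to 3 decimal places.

0.222

Below the line: KSh 400, KSh 1,260 (q = 2 of N = 6).
Log shortfalls: ln(1380/400) = 1.2384; ln(1380/1260) = 0.0910.
W = 1.329346 / 6 = 0.222.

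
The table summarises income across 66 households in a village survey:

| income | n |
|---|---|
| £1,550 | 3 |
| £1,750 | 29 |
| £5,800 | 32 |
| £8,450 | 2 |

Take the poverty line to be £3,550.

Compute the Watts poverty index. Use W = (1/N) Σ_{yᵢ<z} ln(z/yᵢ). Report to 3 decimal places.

Poor units: 3×£1,550, 29×£1,750 (q = 32 of N = 66).
Log shortfalls: ln(3550/1550) = 0.8287 (×3); ln(3550/1750) = 0.7073 (×29).
W = 22.998701 / 66 = 0.348.

0.348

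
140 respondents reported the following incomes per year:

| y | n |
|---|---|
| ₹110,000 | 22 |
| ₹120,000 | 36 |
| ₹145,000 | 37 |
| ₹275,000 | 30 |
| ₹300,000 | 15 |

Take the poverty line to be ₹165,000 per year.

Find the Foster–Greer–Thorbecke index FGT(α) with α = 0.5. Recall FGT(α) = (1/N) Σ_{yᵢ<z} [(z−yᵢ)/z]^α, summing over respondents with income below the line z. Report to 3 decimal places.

Poor units: 22×₹110,000, 36×₹120,000, 37×₹145,000 (q = 95 of N = 140).
Normalized shortfalls: (165000−110000)/165000 = 0.3333 (×22); (165000−120000)/165000 = 0.2727 (×36); (165000−145000)/165000 = 0.1212 (×37).
Raised to α = 0.5: 0.57735 (×22); 0.52223 (×36); 0.34816 (×37).
Sum = 44.383839; FGT(0.5) = 44.383839 / 140 = 0.317.

0.317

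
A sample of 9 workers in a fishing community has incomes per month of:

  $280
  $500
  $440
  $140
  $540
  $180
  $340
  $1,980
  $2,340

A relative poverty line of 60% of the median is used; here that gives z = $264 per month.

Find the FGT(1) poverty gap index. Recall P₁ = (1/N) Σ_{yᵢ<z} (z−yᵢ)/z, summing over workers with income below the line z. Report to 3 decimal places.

Incomes under z: $140, $180 (q = 2 of N = 9).
Relative gaps: (264−140)/264 = 0.4697; (264−180)/264 = 0.3182.
Σ = 0.787879. Dividing by the full population N = 9 gives P₁ = 0.088.

0.088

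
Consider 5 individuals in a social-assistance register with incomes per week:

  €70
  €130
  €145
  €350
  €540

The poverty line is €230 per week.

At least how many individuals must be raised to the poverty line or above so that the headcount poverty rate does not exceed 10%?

Currently q = 3 of N = 5 are below the line (H = 0.600).
A headcount ratio of at most 10% allows at most ⌊0.10 × 5⌋ = 0 poor individuals.
So at least 3 − 0 = 3 must be lifted.

3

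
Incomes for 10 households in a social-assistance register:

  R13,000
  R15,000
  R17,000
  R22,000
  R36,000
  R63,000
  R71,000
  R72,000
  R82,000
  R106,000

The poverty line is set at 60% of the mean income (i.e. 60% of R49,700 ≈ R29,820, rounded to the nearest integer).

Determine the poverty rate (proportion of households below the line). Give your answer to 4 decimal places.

0.4000

4 of the 10 households have income below R29,820.
H = 4/10 = 0.4000.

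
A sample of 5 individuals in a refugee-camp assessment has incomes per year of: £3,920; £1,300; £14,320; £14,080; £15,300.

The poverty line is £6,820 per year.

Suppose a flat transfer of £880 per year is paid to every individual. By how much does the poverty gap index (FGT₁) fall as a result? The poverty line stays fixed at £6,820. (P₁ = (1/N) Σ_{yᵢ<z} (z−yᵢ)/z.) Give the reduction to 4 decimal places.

0.0516

Before: below the line — £1,300, £3,920; poverty gap index (FGT₁) = 0.246921.
After the £880 transfer: below the line — £2,180, £4,800; poverty gap index (FGT₁) = 0.195308.
Reduction = 0.246921 − 0.195308 = 0.0516.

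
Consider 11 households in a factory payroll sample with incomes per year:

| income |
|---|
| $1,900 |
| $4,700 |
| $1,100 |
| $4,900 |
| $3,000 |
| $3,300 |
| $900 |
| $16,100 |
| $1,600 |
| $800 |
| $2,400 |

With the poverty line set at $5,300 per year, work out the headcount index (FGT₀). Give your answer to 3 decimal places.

10 of the 11 households have income below $5,300.
H = 10/11 = 0.909.

0.909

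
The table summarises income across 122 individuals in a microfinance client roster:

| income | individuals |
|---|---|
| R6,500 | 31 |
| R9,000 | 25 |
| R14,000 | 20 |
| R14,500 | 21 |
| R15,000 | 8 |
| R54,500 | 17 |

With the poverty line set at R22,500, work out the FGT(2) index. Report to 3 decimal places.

0.255

Below the line: 31×R6,500, 25×R9,000, 20×R14,000, 21×R14,500, 8×R15,000 (q = 105 of N = 122).
Shortfall ratios: (22500−6500)/22500 = 0.7111 (×31); (22500−9000)/22500 = 0.6000 (×25); (22500−14000)/22500 = 0.3778 (×20); (22500−14500)/22500 = 0.3556 (×21); (22500−15000)/22500 = 0.3333 (×8).
Squared: 0.5057 (×31); 0.3600 (×25); 0.1427 (×20); 0.1264 (×21); 0.1111 (×8).
Sum = 31.074074; P₂ = 31.074074 / 122 = 0.255.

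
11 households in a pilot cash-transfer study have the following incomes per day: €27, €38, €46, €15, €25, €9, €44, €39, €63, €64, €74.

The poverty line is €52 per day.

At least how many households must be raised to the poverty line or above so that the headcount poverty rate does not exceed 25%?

6

Currently q = 8 of N = 11 are below the line (H = 0.727).
A headcount ratio of at most 25% allows at most ⌊0.25 × 11⌋ = 2 poor households.
So at least 8 − 2 = 6 must be lifted.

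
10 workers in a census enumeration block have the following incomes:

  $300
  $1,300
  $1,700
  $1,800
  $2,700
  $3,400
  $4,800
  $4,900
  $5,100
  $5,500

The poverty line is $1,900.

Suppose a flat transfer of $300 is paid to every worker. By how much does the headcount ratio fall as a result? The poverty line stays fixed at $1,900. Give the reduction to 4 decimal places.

0.2000

Before: below the line — $300, $1,300, $1,700, $1,800; headcount ratio = 0.400000.
After the $300 transfer: below the line — $600, $1,600; headcount ratio = 0.200000.
Reduction = 0.400000 − 0.200000 = 0.2000.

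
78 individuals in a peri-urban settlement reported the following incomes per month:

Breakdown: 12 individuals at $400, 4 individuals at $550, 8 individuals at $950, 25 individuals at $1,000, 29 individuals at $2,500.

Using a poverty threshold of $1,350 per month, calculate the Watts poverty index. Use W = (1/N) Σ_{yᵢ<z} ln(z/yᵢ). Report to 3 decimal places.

0.365

Poor units: 12×$400, 4×$550, 8×$950, 25×$1,000 (q = 49 of N = 78).
ln(z/y) terms: ln(1350/400) = 1.2164 (×12); ln(1350/550) = 0.8979 (×4); ln(1350/950) = 0.3514 (×8); ln(1350/1000) = 0.3001 (×25).
W = 28.502308 / 78 = 0.365.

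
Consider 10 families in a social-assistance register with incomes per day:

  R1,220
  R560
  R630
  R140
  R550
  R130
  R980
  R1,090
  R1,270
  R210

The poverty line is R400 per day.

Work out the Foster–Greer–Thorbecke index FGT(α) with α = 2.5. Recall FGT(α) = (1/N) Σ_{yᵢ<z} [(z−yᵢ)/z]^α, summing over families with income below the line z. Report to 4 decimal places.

0.0870

Incomes under z: R130, R140, R210 (q = 3 of N = 10).
Shortfall ratios: (400−130)/400 = 0.6750; (400−140)/400 = 0.6500; (400−210)/400 = 0.4750.
Raised to α = 2.5: 0.37433; 0.34063; 0.15550.
Sum = 0.870466; FGT(2.5) = 0.870466 / 10 = 0.0870.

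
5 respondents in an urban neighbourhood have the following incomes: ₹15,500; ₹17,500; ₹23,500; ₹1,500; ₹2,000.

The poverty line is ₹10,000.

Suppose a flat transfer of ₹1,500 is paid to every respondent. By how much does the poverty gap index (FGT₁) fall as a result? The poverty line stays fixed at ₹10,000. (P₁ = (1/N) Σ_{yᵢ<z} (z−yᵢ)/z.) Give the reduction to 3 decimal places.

0.060

Before: below the line — ₹1,500, ₹2,000; poverty gap index (FGT₁) = 0.33000.
After the ₹1,500 transfer: below the line — ₹3,000, ₹3,500; poverty gap index (FGT₁) = 0.27000.
Reduction = 0.33000 − 0.27000 = 0.060.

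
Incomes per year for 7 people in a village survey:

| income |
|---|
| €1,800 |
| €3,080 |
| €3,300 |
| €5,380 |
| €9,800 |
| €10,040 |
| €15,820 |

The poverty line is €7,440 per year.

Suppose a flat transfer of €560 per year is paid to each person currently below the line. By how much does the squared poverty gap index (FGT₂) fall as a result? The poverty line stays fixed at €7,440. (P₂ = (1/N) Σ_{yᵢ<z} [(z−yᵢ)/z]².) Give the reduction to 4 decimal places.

0.0436

Before: below the line — €1,800, €3,080, €3,300, €5,380; squared poverty gap index (FGT₂) = 0.186341.
After the €560 transfer: below the line — €2,360, €3,640, €3,860, €5,940; squared poverty gap index (FGT₂) = 0.142752.
Reduction = 0.186341 − 0.142752 = 0.0436.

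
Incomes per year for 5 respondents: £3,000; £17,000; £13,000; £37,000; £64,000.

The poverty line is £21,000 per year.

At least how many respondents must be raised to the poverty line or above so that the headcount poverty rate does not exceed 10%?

3 of the 5 respondents are poor, so H = 3/5 = 0.600.
A headcount ratio of at most 10% allows at most ⌊0.10 × 5⌋ = 0 poor respondents.
So at least 3 − 0 = 3 must be lifted.

3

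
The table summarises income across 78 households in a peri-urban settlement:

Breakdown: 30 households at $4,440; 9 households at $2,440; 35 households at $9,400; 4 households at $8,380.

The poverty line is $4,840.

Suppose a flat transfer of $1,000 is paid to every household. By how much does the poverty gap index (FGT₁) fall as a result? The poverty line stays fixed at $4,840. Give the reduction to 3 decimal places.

0.056

Before: below the line — 9×$2,440, 30×$4,440; poverty gap index (FGT₁) = 0.08900.
After the $1,000 transfer: below the line — 9×$3,440; poverty gap index (FGT₁) = 0.03338.
Reduction = 0.08900 − 0.03338 = 0.056.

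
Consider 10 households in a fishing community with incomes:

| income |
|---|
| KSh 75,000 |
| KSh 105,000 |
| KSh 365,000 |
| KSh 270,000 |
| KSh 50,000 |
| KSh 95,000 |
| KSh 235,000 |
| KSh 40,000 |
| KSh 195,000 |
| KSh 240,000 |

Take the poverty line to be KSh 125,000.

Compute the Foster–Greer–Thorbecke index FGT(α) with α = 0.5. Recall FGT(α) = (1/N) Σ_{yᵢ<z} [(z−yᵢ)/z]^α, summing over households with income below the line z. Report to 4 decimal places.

0.3122

Incomes under z: KSh 40,000, KSh 50,000, KSh 75,000, KSh 95,000, KSh 105,000 (q = 5 of N = 10).
Shortfall ratios: (125000−40000)/125000 = 0.6800; (125000−50000)/125000 = 0.6000; (125000−75000)/125000 = 0.4000; (125000−95000)/125000 = 0.2400; (125000−105000)/125000 = 0.1600.
Raised to α = 0.5: 0.82462; 0.77460; 0.63246; 0.48990; 0.40000.
Sum = 3.121571; FGT(0.5) = 3.121571 / 10 = 0.3122.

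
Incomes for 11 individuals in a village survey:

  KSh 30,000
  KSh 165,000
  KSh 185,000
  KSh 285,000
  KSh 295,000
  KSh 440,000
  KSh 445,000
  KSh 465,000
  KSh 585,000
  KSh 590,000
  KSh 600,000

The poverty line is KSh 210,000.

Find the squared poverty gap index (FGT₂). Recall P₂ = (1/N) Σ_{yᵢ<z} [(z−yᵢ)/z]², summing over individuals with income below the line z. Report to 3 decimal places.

Incomes under z: KSh 30,000, KSh 165,000, KSh 185,000 (q = 3 of N = 11).
Gap ratios (z−y)/z: (210000−30000)/210000 = 0.8571; (210000−165000)/210000 = 0.2143; (210000−185000)/210000 = 0.1190.
Squared: 0.7347; 0.0459; 0.0142.
Sum = 0.794785; P₂ = 0.794785 / 11 = 0.072.

0.072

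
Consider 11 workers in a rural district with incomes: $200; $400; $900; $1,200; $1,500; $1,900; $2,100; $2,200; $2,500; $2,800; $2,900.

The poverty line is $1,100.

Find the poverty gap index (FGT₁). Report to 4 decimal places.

0.1488

Below z: $200, $400, $900 (q = 3 of N = 11).
Normalized shortfalls: (1100−200)/1100 = 0.8182; (1100−400)/1100 = 0.6364; (1100−900)/1100 = 0.1818.
Sum of shortfalls = 1.636364; P₁ averages over all N: 1.636364 / 11 = 0.1488.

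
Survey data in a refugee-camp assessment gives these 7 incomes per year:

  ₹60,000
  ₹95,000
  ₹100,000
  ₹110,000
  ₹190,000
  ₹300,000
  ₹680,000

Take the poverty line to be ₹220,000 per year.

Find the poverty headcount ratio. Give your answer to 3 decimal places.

0.714

5 of the 7 households have income below ₹220,000.
H = 5/7 = 0.714.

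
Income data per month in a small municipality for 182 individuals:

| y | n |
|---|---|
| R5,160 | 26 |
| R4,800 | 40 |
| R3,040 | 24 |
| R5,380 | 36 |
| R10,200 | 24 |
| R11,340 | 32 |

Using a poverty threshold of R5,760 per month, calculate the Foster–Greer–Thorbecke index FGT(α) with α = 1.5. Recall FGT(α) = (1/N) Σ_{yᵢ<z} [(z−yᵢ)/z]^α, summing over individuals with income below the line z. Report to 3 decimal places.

0.066

Below z: 24×R3,040, 40×R4,800, 26×R5,160, 36×R5,380 (q = 126 of N = 182).
Relative gaps: (5760−3040)/5760 = 0.4722 (×24); (5760−4800)/5760 = 0.1667 (×40); (5760−5160)/5760 = 0.1042 (×26); (5760−5380)/5760 = 0.0660 (×36).
Raised to α = 1.5: 0.32450 (×24); 0.06804 (×40); 0.03362 (×26); 0.01695 (×36).
Sum = 11.993875; FGT(1.5) = 11.993875 / 182 = 0.066.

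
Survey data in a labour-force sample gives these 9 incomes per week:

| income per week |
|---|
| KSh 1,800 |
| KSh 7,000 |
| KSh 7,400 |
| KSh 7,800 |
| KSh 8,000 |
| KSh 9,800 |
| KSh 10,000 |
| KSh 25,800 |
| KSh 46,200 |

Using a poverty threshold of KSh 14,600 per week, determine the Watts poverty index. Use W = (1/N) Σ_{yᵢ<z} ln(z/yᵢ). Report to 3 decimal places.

Incomes under z: KSh 1,800, KSh 7,000, KSh 7,400, KSh 7,800, KSh 8,000, KSh 9,800, KSh 10,000 (q = 7 of N = 9).
Log shortfalls: ln(14600/1800) = 2.0932; ln(14600/7000) = 0.7351; ln(14600/7400) = 0.6795; ln(14600/7800) = 0.6269; ln(14600/8000) = 0.6016; ln(14600/9800) = 0.3986; ln(14600/10000) = 0.3784.
W = 5.513441 / 9 = 0.613.

0.613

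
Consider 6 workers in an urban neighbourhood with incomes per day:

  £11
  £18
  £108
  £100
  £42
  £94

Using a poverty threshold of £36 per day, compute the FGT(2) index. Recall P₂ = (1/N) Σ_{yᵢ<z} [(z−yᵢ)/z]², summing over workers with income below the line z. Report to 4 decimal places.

0.1220

Poor units: £11, £18 (q = 2 of N = 6).
Normalized shortfalls: (36−11)/36 = 0.6944; (36−18)/36 = 0.5000.
Squared: 0.4823; 0.2500.
Sum = 0.732253; P₂ = 0.732253 / 6 = 0.1220.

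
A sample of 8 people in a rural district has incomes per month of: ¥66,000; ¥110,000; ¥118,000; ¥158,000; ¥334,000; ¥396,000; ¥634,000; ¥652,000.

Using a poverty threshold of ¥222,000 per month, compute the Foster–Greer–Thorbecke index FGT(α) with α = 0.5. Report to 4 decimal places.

Below the line: ¥66,000, ¥110,000, ¥118,000, ¥158,000 (q = 4 of N = 8).
Normalized shortfalls: (222000−66000)/222000 = 0.7027; (222000−110000)/222000 = 0.5045; (222000−118000)/222000 = 0.4685; (222000−158000)/222000 = 0.2883.
Raised to α = 0.5: 0.83827; 0.71028; 0.68445; 0.53692.
Sum = 2.769931; FGT(0.5) = 2.769931 / 8 = 0.3462.

0.3462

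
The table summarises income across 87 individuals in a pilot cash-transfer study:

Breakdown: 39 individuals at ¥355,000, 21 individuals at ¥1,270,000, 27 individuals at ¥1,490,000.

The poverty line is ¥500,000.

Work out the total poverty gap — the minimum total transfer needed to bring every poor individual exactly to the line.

Incomes under z: 39×¥355,000 (q = 39 of N = 87).
Individual gaps: 39×(500000−355000) = 5655000.
Aggregate gap = ¥5,655,000.

¥5,655,000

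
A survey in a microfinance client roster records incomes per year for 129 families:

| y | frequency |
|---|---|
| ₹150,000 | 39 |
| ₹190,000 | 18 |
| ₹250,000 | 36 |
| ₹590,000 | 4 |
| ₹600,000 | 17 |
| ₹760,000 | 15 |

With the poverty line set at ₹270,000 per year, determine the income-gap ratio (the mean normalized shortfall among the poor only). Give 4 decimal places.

Poor units: 39×₹150,000, 18×₹190,000, 36×₹250,000 (q = 93 of N = 129).
Shortfall ratios (z−y)/z: 0.4444 (×39), 0.2963 (×18), 0.0741 (×36); sum = 25.333333.
The income-gap ratio divides by q (the poor only): 25.333333 / 93 = 0.2724.

0.2724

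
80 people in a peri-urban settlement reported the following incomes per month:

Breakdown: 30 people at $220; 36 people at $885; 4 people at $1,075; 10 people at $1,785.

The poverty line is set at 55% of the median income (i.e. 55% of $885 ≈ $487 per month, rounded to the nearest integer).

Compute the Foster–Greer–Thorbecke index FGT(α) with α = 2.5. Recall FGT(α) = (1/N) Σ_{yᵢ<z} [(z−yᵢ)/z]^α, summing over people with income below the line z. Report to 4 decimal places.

0.0835

Incomes under z: 30×$220 (q = 30 of N = 80).
Normalized shortfalls: (487−220)/487 = 0.5483 (×30).
Raised to α = 2.5: 0.22256 (×30).
Sum = 6.676933; FGT(2.5) = 6.676933 / 80 = 0.0835.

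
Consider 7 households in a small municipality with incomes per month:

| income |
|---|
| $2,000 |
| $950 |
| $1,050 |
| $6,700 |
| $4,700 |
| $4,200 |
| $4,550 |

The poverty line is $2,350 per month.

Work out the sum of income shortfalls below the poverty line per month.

Below the line: $950, $1,050, $2,000 (q = 3 of N = 7).
Individual gaps: 2350−950 = 1400; 2350−1050 = 1300; 2350−2000 = 350.
Aggregate gap = $3,050.

$3,050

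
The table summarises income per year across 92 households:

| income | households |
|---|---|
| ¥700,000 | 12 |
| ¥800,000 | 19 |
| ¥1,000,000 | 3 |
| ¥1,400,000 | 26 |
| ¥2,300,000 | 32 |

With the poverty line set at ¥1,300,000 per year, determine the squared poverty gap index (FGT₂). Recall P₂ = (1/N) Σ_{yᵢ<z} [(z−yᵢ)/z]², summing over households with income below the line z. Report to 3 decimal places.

Below the line: 12×¥700,000, 19×¥800,000, 3×¥1,000,000 (q = 34 of N = 92).
Relative gaps: (1300000−700000)/1300000 = 0.4615 (×12); (1300000−800000)/1300000 = 0.3846 (×19); (1300000−1000000)/1300000 = 0.2308 (×3).
Squared: 0.2130 (×12); 0.1479 (×19); 0.0533 (×3).
Sum = 5.526627; P₂ = 5.526627 / 92 = 0.060.

0.060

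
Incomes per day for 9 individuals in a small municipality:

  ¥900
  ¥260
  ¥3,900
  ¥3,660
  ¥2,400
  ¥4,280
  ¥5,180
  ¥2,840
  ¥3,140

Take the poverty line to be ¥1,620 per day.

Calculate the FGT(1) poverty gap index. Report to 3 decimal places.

Below the line: ¥260, ¥900 (q = 2 of N = 9).
Relative gaps: (1620−260)/1620 = 0.8395; (1620−900)/1620 = 0.4444.
Σ = 1.283951. Dividing by the full population N = 9 gives P₁ = 0.143.

0.143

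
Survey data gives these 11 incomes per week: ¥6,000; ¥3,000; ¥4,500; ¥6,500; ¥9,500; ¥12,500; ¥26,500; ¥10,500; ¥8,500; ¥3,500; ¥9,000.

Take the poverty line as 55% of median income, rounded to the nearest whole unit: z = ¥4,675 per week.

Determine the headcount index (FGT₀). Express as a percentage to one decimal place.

3 of the 11 families have income below ¥4,675.
H = 3/11 = 27.3%.

27.3%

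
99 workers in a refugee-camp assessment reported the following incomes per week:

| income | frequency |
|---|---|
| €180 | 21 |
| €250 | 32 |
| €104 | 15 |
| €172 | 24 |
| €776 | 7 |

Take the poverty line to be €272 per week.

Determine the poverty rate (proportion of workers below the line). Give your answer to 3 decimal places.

0.929

92 of the 99 workers have income below €272.
H = 92/99 = 0.929.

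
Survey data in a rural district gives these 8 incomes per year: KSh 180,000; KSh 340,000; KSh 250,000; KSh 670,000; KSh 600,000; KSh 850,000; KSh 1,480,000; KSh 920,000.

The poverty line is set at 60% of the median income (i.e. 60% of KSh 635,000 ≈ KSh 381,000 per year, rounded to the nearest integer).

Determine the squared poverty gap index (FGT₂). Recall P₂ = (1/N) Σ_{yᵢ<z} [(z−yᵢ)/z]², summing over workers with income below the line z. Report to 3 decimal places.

0.051

Poor units: KSh 180,000, KSh 250,000, KSh 340,000 (q = 3 of N = 8).
Normalized shortfalls: (381000−180000)/381000 = 0.5276; (381000−250000)/381000 = 0.3438; (381000−340000)/381000 = 0.1076.
Squared: 0.2783; 0.1182; 0.0116.
Sum = 0.408119; P₂ = 0.408119 / 8 = 0.051.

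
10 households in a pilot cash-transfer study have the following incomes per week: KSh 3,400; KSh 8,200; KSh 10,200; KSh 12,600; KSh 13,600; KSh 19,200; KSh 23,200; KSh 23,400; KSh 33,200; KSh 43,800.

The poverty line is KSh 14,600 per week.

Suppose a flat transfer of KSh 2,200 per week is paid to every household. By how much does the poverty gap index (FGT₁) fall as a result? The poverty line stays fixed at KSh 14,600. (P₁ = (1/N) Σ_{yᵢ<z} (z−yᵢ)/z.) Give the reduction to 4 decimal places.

0.0658

Before: below the line — KSh 3,400, KSh 8,200, KSh 10,200, KSh 12,600, KSh 13,600; poverty gap index (FGT₁) = 0.171233.
After the KSh 2,200 transfer: below the line — KSh 5,600, KSh 10,400, KSh 12,400; poverty gap index (FGT₁) = 0.105479.
Reduction = 0.171233 − 0.105479 = 0.0658.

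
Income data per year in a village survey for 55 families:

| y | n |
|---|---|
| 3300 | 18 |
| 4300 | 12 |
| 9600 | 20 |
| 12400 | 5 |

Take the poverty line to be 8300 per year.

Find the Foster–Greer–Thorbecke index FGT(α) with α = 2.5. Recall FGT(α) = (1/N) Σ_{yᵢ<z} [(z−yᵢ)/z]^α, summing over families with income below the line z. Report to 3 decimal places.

Poor units: 18×3300, 12×4300 (q = 30 of N = 55).
Normalized shortfalls: (8300−3300)/8300 = 0.6024 (×18); (8300−4300)/8300 = 0.4819 (×12).
Raised to α = 2.5: 0.28166 (×18); 0.16123 (×12).
Sum = 7.004733; FGT(2.5) = 7.004733 / 55 = 0.127.

0.127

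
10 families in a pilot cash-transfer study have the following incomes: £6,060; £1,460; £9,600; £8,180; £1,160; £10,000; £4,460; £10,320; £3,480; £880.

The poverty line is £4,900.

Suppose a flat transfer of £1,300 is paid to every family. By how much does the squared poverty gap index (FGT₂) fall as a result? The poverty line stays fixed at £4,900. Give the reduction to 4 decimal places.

Before: below the line — £880, £1,160, £1,460, £3,480, £4,460; squared poverty gap index (FGT₂) = 0.184055.
After the £1,300 transfer: below the line — £2,180, £2,460, £2,760, £4,780; squared poverty gap index (FGT₂) = 0.074744.
Reduction = 0.184055 − 0.074744 = 0.1093.

0.1093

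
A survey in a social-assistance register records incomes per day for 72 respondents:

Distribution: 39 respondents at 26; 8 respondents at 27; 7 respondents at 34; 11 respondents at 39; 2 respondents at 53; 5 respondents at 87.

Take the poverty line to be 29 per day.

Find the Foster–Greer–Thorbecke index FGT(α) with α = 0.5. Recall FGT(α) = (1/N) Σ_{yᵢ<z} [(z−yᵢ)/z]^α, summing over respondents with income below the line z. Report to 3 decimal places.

0.203

Below the line: 39×26, 8×27 (q = 47 of N = 72).
Normalized shortfalls: (29−26)/29 = 0.1034 (×39); (29−27)/29 = 0.0690 (×8).
Raised to α = 0.5: 0.32163 (×39); 0.26261 (×8).
Sum = 14.644620; FGT(0.5) = 14.644620 / 72 = 0.203.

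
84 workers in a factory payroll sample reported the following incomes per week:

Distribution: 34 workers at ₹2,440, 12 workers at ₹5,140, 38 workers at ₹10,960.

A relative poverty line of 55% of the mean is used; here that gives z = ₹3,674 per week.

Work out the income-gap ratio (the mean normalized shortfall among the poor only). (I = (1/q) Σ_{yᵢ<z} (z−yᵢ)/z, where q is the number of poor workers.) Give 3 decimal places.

Below the line: 34×₹2,440 (q = 34 of N = 84).
Relative gaps: 0.3359 (×34); sum = 11.419706.
The income-gap ratio divides by q (the poor only): 11.419706 / 34 = 0.336.

0.336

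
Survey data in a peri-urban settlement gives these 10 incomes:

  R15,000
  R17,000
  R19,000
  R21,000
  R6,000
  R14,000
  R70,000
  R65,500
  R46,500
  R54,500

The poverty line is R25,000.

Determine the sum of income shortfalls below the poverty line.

R58,000

Incomes under z: R6,000, R14,000, R15,000, R17,000, R19,000, R21,000 (q = 6 of N = 10).
Individual gaps: 25000−6000 = 19000; 25000−14000 = 11000; 25000−15000 = 10000; 25000−17000 = 8000; 25000−19000 = 6000; 25000−21000 = 4000.
Aggregate gap = R58,000.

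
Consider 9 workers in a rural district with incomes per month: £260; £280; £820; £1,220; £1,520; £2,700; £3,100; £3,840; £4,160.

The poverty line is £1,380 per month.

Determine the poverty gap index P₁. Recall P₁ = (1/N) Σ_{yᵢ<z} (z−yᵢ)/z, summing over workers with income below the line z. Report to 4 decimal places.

Poor units: £260, £280, £820, £1,220 (q = 4 of N = 9).
Relative gaps: (1380−260)/1380 = 0.8116; (1380−280)/1380 = 0.7971; (1380−820)/1380 = 0.4058; (1380−1220)/1380 = 0.1159.
Sum of shortfalls = 2.130435; P₁ averages over all N: 2.130435 / 9 = 0.2367.

0.2367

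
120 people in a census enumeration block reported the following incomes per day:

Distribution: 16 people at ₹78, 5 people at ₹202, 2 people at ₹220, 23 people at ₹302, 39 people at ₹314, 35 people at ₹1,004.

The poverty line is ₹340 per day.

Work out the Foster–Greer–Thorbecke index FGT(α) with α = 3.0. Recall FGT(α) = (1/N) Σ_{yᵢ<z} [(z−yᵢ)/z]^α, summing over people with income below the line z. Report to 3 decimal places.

0.065

Incomes under z: 16×₹78, 5×₹202, 2×₹220, 23×₹302, 39×₹314 (q = 85 of N = 120).
Gap ratios (z−y)/z: (340−78)/340 = 0.7706 (×16); (340−202)/340 = 0.4059 (×5); (340−220)/340 = 0.3529 (×2); (340−302)/340 = 0.1118 (×23); (340−314)/340 = 0.0765 (×39).
Raised to α = 3.0: 0.45758 (×16); 0.06687 (×5); 0.04396 (×2); 0.00140 (×23); 0.00045 (×39).
Sum = 7.793088; FGT(3.0) = 7.793088 / 120 = 0.065.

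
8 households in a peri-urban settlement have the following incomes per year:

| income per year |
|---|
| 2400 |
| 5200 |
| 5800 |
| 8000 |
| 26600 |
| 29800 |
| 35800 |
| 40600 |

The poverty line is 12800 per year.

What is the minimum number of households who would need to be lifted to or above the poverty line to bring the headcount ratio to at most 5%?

Currently q = 4 of N = 8 are below the line (H = 0.500).
A headcount ratio of at most 5% allows at most ⌊0.05 × 8⌋ = 0 poor households.
So at least 4 − 0 = 4 must be lifted.

4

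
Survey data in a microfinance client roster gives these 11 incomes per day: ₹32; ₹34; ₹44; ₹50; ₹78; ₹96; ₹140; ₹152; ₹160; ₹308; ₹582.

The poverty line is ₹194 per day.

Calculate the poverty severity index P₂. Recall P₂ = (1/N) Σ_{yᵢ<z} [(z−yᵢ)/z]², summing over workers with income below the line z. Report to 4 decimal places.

0.2995

Incomes under z: ₹32, ₹34, ₹44, ₹50, ₹78, ₹96, ₹140, ₹152, ₹160 (q = 9 of N = 11).
Gap ratios (z−y)/z: (194−32)/194 = 0.8351; (194−34)/194 = 0.8247; (194−44)/194 = 0.7732; (194−50)/194 = 0.7423; (194−78)/194 = 0.5979; (194−96)/194 = 0.5052; (194−140)/194 = 0.2784; (194−152)/194 = 0.2165; (194−160)/194 = 0.1753.
Squared: 0.6973; 0.6802; 0.5978; 0.5510; 0.3575; 0.2552; 0.0775; 0.0469; 0.0307.
Sum = 3.294080; P₂ = 3.294080 / 11 = 0.2995.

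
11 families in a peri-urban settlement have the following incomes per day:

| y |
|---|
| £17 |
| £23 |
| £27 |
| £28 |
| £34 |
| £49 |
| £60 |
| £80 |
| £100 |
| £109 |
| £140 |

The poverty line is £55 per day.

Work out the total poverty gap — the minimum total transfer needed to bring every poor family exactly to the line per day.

Incomes under z: £17, £23, £27, £28, £34, £49 (q = 6 of N = 11).
Individual gaps: 55−17 = 38; 55−23 = 32; 55−27 = 28; 55−28 = 27; 55−34 = 21; 55−49 = 6.
Aggregate gap = £152.

£152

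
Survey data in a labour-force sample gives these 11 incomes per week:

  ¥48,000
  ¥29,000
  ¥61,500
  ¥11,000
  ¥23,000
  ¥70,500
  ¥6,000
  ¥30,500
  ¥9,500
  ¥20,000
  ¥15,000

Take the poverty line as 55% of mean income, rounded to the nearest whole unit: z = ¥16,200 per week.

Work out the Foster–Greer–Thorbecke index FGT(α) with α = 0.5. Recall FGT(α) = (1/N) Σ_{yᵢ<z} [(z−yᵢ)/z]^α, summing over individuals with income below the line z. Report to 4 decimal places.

Below z: ¥6,000, ¥9,500, ¥11,000, ¥15,000 (q = 4 of N = 11).
Relative gaps: (16200−6000)/16200 = 0.6296; (16200−9500)/16200 = 0.4136; (16200−11000)/16200 = 0.3210; (16200−15000)/16200 = 0.0741.
Raised to α = 0.5: 0.79349; 0.64310; 0.56656; 0.27217.
Sum = 2.275317; FGT(0.5) = 2.275317 / 11 = 0.2068.

0.2068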